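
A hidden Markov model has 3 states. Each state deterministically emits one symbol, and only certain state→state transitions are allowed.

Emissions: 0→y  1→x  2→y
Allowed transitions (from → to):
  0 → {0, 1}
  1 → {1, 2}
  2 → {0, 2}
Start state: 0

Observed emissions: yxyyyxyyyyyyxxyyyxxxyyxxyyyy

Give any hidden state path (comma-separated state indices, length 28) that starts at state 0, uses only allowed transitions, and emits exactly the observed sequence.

  t0 'y' -> {0,2}, take 0 (start)
  t1 'x' -> {1}, take 1 (0->1 ok)
  t2 'y' -> {0,2}, take 2 (1->2 ok)
  t3 'y' -> {0,2}, take 0 (2->0 ok)
  t4 'y' -> {0,2}, take 0 (0->0 ok)
  t5 'x' -> {1}, take 1 (0->1 ok)
  t6 'y' -> {0,2}, take 2 (1->2 ok)
  t7 'y' -> {0,2}, take 2 (2->2 ok)
  t8 'y' -> {0,2}, take 2 (2->2 ok)
  t9 'y' -> {0,2}, take 2 (2->2 ok)
  t10 'y' -> {0,2}, take 2 (2->2 ok)
  t11 'y' -> {0,2}, take 0 (2->0 ok)
  t12 'x' -> {1}, take 1 (0->1 ok)
  t13 'x' -> {1}, take 1 (1->1 ok)
  t14 'y' -> {0,2}, take 2 (1->2 ok)
  t15 'y' -> {0,2}, take 2 (2->2 ok)
  t16 'y' -> {0,2}, take 0 (2->0 ok)
  t17 'x' -> {1}, take 1 (0->1 ok)
  t18 'x' -> {1}, take 1 (1->1 ok)
  t19 'x' -> {1}, take 1 (1->1 ok)
  t20 'y' -> {0,2}, take 2 (1->2 ok)
  t21 'y' -> {0,2}, take 0 (2->0 ok)
  t22 'x' -> {1}, take 1 (0->1 ok)
  t23 'x' -> {1}, take 1 (1->1 ok)
  t24 'y' -> {0,2}, take 2 (1->2 ok)
  t25 'y' -> {0,2}, take 0 (2->0 ok)
  t26 'y' -> {0,2}, take 0 (0->0 ok)
  t27 'y' -> {0,2}, take 0 (0->0 ok)

0,1,2,0,0,1,2,2,2,2,2,0,1,1,2,2,0,1,1,1,2,0,1,1,2,0,0,0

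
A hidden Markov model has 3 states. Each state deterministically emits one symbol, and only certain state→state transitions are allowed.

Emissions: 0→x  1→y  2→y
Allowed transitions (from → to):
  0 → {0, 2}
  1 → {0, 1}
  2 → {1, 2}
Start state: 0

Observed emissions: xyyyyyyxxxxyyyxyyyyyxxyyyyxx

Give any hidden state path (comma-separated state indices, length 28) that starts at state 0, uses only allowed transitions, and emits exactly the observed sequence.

0,2,2,2,2,2,1,0,0,0,0,2,1,1,0,2,1,1,1,1,0,0,2,2,2,1,0,0

  pos 0: x in {0}, choose 0; start
  pos 1: y in {1,2}, choose 2; 0->2 ok
  pos 2: y in {1,2}, choose 2; 2->2 ok
  pos 3: y in {1,2}, choose 2; 2->2 ok
  pos 4: y in {1,2}, choose 2; 2->2 ok
  pos 5: y in {1,2}, choose 2; 2->2 ok
  pos 6: y in {1,2}, choose 1; 2->1 ok
  pos 7: x in {0}, choose 0; 1->0 ok
  pos 8: x in {0}, choose 0; 0->0 ok
  pos 9: x in {0}, choose 0; 0->0 ok
  pos 10: x in {0}, choose 0; 0->0 ok
  pos 11: y in {1,2}, choose 2; 0->2 ok
  pos 12: y in {1,2}, choose 1; 2->1 ok
  pos 13: y in {1,2}, choose 1; 1->1 ok
  pos 14: x in {0}, choose 0; 1->0 ok
  pos 15: y in {1,2}, choose 2; 0->2 ok
  pos 16: y in {1,2}, choose 1; 2->1 ok
  pos 17: y in {1,2}, choose 1; 1->1 ok
  pos 18: y in {1,2}, choose 1; 1->1 ok
  pos 19: y in {1,2}, choose 1; 1->1 ok
  pos 20: x in {0}, choose 0; 1->0 ok
  pos 21: x in {0}, choose 0; 0->0 ok
  pos 22: y in {1,2}, choose 2; 0->2 ok
  pos 23: y in {1,2}, choose 2; 2->2 ok
  pos 24: y in {1,2}, choose 2; 2->2 ok
  pos 25: y in {1,2}, choose 1; 2->1 ok
  pos 26: x in {0}, choose 0; 1->0 ok
  pos 27: x in {0}, choose 0; 0->0 ok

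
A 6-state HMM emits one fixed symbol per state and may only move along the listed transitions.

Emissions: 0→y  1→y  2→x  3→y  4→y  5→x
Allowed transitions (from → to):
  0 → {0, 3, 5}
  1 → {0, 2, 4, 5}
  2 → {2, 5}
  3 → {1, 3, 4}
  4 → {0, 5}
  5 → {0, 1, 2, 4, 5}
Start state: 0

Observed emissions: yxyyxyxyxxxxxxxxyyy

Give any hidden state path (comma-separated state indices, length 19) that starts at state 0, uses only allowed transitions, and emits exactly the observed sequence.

0,5,4,0,5,4,5,0,5,5,2,2,2,2,5,5,4,0,0

  0: obs=y cand={0,1,3,4} pick 0 [start]
  1: obs=x cand={2,5} pick 5 [0->5 ok]
  2: obs=y cand={0,1,3,4} pick 4 [5->4 ok]
  3: obs=y cand={0,1,3,4} pick 0 [4->0 ok]
  4: obs=x cand={2,5} pick 5 [0->5 ok]
  5: obs=y cand={0,1,3,4} pick 4 [5->4 ok]
  6: obs=x cand={2,5} pick 5 [4->5 ok]
  7: obs=y cand={0,1,3,4} pick 0 [5->0 ok]
  8: obs=x cand={2,5} pick 5 [0->5 ok]
  9: obs=x cand={2,5} pick 5 [5->5 ok]
  10: obs=x cand={2,5} pick 2 [5->2 ok]
  11: obs=x cand={2,5} pick 2 [2->2 ok]
  12: obs=x cand={2,5} pick 2 [2->2 ok]
  13: obs=x cand={2,5} pick 2 [2->2 ok]
  14: obs=x cand={2,5} pick 5 [2->5 ok]
  15: obs=x cand={2,5} pick 5 [5->5 ok]
  16: obs=y cand={0,1,3,4} pick 4 [5->4 ok]
  17: obs=y cand={0,1,3,4} pick 0 [4->0 ok]
  18: obs=y cand={0,1,3,4} pick 0 [0->0 ok]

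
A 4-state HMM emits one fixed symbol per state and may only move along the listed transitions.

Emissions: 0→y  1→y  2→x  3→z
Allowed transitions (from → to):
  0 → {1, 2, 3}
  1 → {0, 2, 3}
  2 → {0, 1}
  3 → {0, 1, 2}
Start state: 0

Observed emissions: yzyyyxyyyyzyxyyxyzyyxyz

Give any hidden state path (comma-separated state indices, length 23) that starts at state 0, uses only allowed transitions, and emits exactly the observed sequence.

  t0 'y' -> {0,1}, take 0 (start)
  t1 'z' -> {3}, take 3 (0->3 ok)
  t2 'y' -> {0,1}, take 1 (3->1 ok)
  t3 'y' -> {0,1}, take 0 (1->0 ok)
  t4 'y' -> {0,1}, take 1 (0->1 ok)
  t5 'x' -> {2}, take 2 (1->2 ok)
  t6 'y' -> {0,1}, take 0 (2->0 ok)
  t7 'y' -> {0,1}, take 1 (0->1 ok)
  t8 'y' -> {0,1}, take 0 (1->0 ok)
  t9 'y' -> {0,1}, take 1 (0->1 ok)
  t10 'z' -> {3}, take 3 (1->3 ok)
  t11 'y' -> {0,1}, take 1 (3->1 ok)
  t12 'x' -> {2}, take 2 (1->2 ok)
  t13 'y' -> {0,1}, take 1 (2->1 ok)
  t14 'y' -> {0,1}, take 0 (1->0 ok)
  t15 'x' -> {2}, take 2 (0->2 ok)
  t16 'y' -> {0,1}, take 1 (2->1 ok)
  t17 'z' -> {3}, take 3 (1->3 ok)
  t18 'y' -> {0,1}, take 1 (3->1 ok)
  t19 'y' -> {0,1}, take 0 (1->0 ok)
  t20 'x' -> {2}, take 2 (0->2 ok)
  t21 'y' -> {0,1}, take 1 (2->1 ok)
  t22 'z' -> {3}, take 3 (1->3 ok)

0,3,1,0,1,2,0,1,0,1,3,1,2,1,0,2,1,3,1,0,2,1,3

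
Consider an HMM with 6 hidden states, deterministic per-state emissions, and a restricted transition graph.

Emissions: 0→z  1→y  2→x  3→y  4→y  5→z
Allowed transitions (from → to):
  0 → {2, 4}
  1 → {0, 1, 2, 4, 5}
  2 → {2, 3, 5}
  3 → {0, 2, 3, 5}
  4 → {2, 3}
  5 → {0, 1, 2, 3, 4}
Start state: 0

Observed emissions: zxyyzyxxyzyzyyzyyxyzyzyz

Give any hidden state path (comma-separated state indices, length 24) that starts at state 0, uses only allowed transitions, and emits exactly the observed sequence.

0,2,3,3,0,4,2,2,3,5,1,0,4,3,5,1,4,2,3,5,1,5,3,5

  pos 0: z in {0,5}, choose 0; start
  pos 1: x in {2}, choose 2; 0->2 ok
  pos 2: y in {1,3,4}, choose 3; 2->3 ok
  pos 3: y in {1,3,4}, choose 3; 3->3 ok
  pos 4: z in {0,5}, choose 0; 3->0 ok
  pos 5: y in {1,3,4}, choose 4; 0->4 ok
  pos 6: x in {2}, choose 2; 4->2 ok
  pos 7: x in {2}, choose 2; 2->2 ok
  pos 8: y in {1,3,4}, choose 3; 2->3 ok
  pos 9: z in {0,5}, choose 5; 3->5 ok
  pos 10: y in {1,3,4}, choose 1; 5->1 ok
  pos 11: z in {0,5}, choose 0; 1->0 ok
  pos 12: y in {1,3,4}, choose 4; 0->4 ok
  pos 13: y in {1,3,4}, choose 3; 4->3 ok
  pos 14: z in {0,5}, choose 5; 3->5 ok
  pos 15: y in {1,3,4}, choose 1; 5->1 ok
  pos 16: y in {1,3,4}, choose 4; 1->4 ok
  pos 17: x in {2}, choose 2; 4->2 ok
  pos 18: y in {1,3,4}, choose 3; 2->3 ok
  pos 19: z in {0,5}, choose 5; 3->5 ok
  pos 20: y in {1,3,4}, choose 1; 5->1 ok
  pos 21: z in {0,5}, choose 5; 1->5 ok
  pos 22: y in {1,3,4}, choose 3; 5->3 ok
  pos 23: z in {0,5}, choose 5; 3->5 ok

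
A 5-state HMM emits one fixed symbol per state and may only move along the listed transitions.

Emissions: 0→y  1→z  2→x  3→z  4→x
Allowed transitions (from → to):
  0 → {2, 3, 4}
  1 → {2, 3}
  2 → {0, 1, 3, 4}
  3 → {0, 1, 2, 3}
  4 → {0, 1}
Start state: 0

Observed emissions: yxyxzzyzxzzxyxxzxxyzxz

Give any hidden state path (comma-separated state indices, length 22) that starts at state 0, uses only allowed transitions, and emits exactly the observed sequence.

0,2,0,2,1,3,0,3,2,3,3,2,0,2,4,1,2,4,0,3,2,1

  0: obs=y cand={0} pick 0 [start]
  1: obs=x cand={2,4} pick 2 [0->2 ok]
  2: obs=y cand={0} pick 0 [2->0 ok]
  3: obs=x cand={2,4} pick 2 [0->2 ok]
  4: obs=z cand={1,3} pick 1 [2->1 ok]
  5: obs=z cand={1,3} pick 3 [1->3 ok]
  6: obs=y cand={0} pick 0 [3->0 ok]
  7: obs=z cand={1,3} pick 3 [0->3 ok]
  8: obs=x cand={2,4} pick 2 [3->2 ok]
  9: obs=z cand={1,3} pick 3 [2->3 ok]
  10: obs=z cand={1,3} pick 3 [3->3 ok]
  11: obs=x cand={2,4} pick 2 [3->2 ok]
  12: obs=y cand={0} pick 0 [2->0 ok]
  13: obs=x cand={2,4} pick 2 [0->2 ok]
  14: obs=x cand={2,4} pick 4 [2->4 ok]
  15: obs=z cand={1,3} pick 1 [4->1 ok]
  16: obs=x cand={2,4} pick 2 [1->2 ok]
  17: obs=x cand={2,4} pick 4 [2->4 ok]
  18: obs=y cand={0} pick 0 [4->0 ok]
  19: obs=z cand={1,3} pick 3 [0->3 ok]
  20: obs=x cand={2,4} pick 2 [3->2 ok]
  21: obs=z cand={1,3} pick 1 [2->1 ok]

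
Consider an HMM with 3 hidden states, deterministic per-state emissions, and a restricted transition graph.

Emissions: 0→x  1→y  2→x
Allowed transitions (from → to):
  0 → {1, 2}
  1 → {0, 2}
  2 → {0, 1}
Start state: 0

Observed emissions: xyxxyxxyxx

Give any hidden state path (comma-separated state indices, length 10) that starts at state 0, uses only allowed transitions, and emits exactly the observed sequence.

0,1,2,0,1,0,2,1,2,0

  pos 0: x in {0,2}, choose 0; start
  pos 1: y in {1}, choose 1; 0->1 ok
  pos 2: x in {0,2}, choose 2; 1->2 ok
  pos 3: x in {0,2}, choose 0; 2->0 ok
  pos 4: y in {1}, choose 1; 0->1 ok
  pos 5: x in {0,2}, choose 0; 1->0 ok
  pos 6: x in {0,2}, choose 2; 0->2 ok
  pos 7: y in {1}, choose 1; 2->1 ok
  pos 8: x in {0,2}, choose 2; 1->2 ok
  pos 9: x in {0,2}, choose 0; 2->0 ok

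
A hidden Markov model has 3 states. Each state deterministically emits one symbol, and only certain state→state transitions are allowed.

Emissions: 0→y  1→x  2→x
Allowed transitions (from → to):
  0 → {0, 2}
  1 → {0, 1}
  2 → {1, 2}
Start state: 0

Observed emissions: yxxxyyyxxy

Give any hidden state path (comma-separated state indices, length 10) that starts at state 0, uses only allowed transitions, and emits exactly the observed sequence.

  0: obs=y cand={0} pick 0 [start]
  1: obs=x cand={1,2} pick 2 [0->2 ok]
  2: obs=x cand={1,2} pick 2 [2->2 ok]
  3: obs=x cand={1,2} pick 1 [2->1 ok]
  4: obs=y cand={0} pick 0 [1->0 ok]
  5: obs=y cand={0} pick 0 [0->0 ok]
  6: obs=y cand={0} pick 0 [0->0 ok]
  7: obs=x cand={1,2} pick 2 [0->2 ok]
  8: obs=x cand={1,2} pick 1 [2->1 ok]
  9: obs=y cand={0} pick 0 [1->0 ok]

0,2,2,1,0,0,0,2,1,0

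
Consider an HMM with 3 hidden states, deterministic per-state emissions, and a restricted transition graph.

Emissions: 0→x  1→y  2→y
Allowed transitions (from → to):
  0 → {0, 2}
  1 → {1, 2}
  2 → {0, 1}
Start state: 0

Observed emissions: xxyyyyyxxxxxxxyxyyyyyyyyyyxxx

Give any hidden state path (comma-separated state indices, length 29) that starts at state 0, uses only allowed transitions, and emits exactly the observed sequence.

  [0] x  {0}  => 0  start
  [1] x  {0}  => 0  0->0 ok
  [2] y  {1,2}  => 2  0->2 ok
  [3] y  {1,2}  => 1  2->1 ok
  [4] y  {1,2}  => 2  1->2 ok
  [5] y  {1,2}  => 1  2->1 ok
  [6] y  {1,2}  => 2  1->2 ok
  [7] x  {0}  => 0  2->0 ok
  [8] x  {0}  => 0  0->0 ok
  [9] x  {0}  => 0  0->0 ok
  [10] x  {0}  => 0  0->0 ok
  [11] x  {0}  => 0  0->0 ok
  [12] x  {0}  => 0  0->0 ok
  [13] x  {0}  => 0  0->0 ok
  [14] y  {1,2}  => 2  0->2 ok
  [15] x  {0}  => 0  2->0 ok
  [16] y  {1,2}  => 2  0->2 ok
  [17] y  {1,2}  => 1  2->1 ok
  [18] y  {1,2}  => 1  1->1 ok
  [19] y  {1,2}  => 2  1->2 ok
  [20] y  {1,2}  => 1  2->1 ok
  [21] y  {1,2}  => 1  1->1 ok
  [22] y  {1,2}  => 1  1->1 ok
  [23] y  {1,2}  => 1  1->1 ok
  [24] y  {1,2}  => 1  1->1 ok
  [25] y  {1,2}  => 2  1->2 ok
  [26] x  {0}  => 0  2->0 ok
  [27] x  {0}  => 0  0->0 ok
  [28] x  {0}  => 0  0->0 ok

0,0,2,1,2,1,2,0,0,0,0,0,0,0,2,0,2,1,1,2,1,1,1,1,1,2,0,0,0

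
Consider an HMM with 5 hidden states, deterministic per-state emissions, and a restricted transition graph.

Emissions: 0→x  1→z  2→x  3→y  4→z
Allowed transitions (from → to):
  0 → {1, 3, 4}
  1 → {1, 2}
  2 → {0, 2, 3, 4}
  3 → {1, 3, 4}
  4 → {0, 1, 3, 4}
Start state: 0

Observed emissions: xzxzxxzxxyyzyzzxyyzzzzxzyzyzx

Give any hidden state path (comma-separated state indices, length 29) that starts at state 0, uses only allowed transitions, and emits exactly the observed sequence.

  0: obs=x cand={0,2} pick 0 [start]
  1: obs=z cand={1,4} pick 4 [0->4 ok]
  2: obs=x cand={0,2} pick 0 [4->0 ok]
  3: obs=z cand={1,4} pick 1 [0->1 ok]
  4: obs=x cand={0,2} pick 2 [1->2 ok]
  5: obs=x cand={0,2} pick 0 [2->0 ok]
  6: obs=z cand={1,4} pick 1 [0->1 ok]
  7: obs=x cand={0,2} pick 2 [1->2 ok]
  8: obs=x cand={0,2} pick 0 [2->0 ok]
  9: obs=y cand={3} pick 3 [0->3 ok]
  10: obs=y cand={3} pick 3 [3->3 ok]
  11: obs=z cand={1,4} pick 4 [3->4 ok]
  12: obs=y cand={3} pick 3 [4->3 ok]
  13: obs=z cand={1,4} pick 1 [3->1 ok]
  14: obs=z cand={1,4} pick 1 [1->1 ok]
  15: obs=x cand={0,2} pick 2 [1->2 ok]
  16: obs=y cand={3} pick 3 [2->3 ok]
  17: obs=y cand={3} pick 3 [3->3 ok]
  18: obs=z cand={1,4} pick 4 [3->4 ok]
  19: obs=z cand={1,4} pick 1 [4->1 ok]
  20: obs=z cand={1,4} pick 1 [1->1 ok]
  21: obs=z cand={1,4} pick 1 [1->1 ok]
  22: obs=x cand={0,2} pick 2 [1->2 ok]
  23: obs=z cand={1,4} pick 4 [2->4 ok]
  24: obs=y cand={3} pick 3 [4->3 ok]
  25: obs=z cand={1,4} pick 4 [3->4 ok]
  26: obs=y cand={3} pick 3 [4->3 ok]
  27: obs=z cand={1,4} pick 4 [3->4 ok]
  28: obs=x cand={0,2} pick 0 [4->0 ok]

0,4,0,1,2,0,1,2,0,3,3,4,3,1,1,2,3,3,4,1,1,1,2,4,3,4,3,4,0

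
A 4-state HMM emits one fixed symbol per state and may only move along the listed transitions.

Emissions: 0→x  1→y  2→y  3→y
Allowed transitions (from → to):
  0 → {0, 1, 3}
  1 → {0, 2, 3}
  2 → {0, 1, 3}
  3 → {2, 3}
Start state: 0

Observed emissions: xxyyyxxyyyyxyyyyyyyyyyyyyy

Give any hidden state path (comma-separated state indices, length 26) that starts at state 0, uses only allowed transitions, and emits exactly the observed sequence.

  t0 'x' -> {0}, take 0 (start)
  t1 'x' -> {0}, take 0 (0->0 ok)
  t2 'y' -> {1,2,3}, take 1 (0->1 ok)
  t3 'y' -> {1,2,3}, take 3 (1->3 ok)
  t4 'y' -> {1,2,3}, take 2 (3->2 ok)
  t5 'x' -> {0}, take 0 (2->0 ok)
  t6 'x' -> {0}, take 0 (0->0 ok)
  t7 'y' -> {1,2,3}, take 3 (0->3 ok)
  t8 'y' -> {1,2,3}, take 2 (3->2 ok)
  t9 'y' -> {1,2,3}, take 3 (2->3 ok)
  t10 'y' -> {1,2,3}, take 2 (3->2 ok)
  t11 'x' -> {0}, take 0 (2->0 ok)
  t12 'y' -> {1,2,3}, take 3 (0->3 ok)
  t13 'y' -> {1,2,3}, take 2 (3->2 ok)
  t14 'y' -> {1,2,3}, take 1 (2->1 ok)
  t15 'y' -> {1,2,3}, take 3 (1->3 ok)
  t16 'y' -> {1,2,3}, take 3 (3->3 ok)
  t17 'y' -> {1,2,3}, take 3 (3->3 ok)
  t18 'y' -> {1,2,3}, take 3 (3->3 ok)
  t19 'y' -> {1,2,3}, take 3 (3->3 ok)
  t20 'y' -> {1,2,3}, take 2 (3->2 ok)
  t21 'y' -> {1,2,3}, take 1 (2->1 ok)
  t22 'y' -> {1,2,3}, take 3 (1->3 ok)
  t23 'y' -> {1,2,3}, take 3 (3->3 ok)
  t24 'y' -> {1,2,3}, take 3 (3->3 ok)
  t25 'y' -> {1,2,3}, take 2 (3->2 ok)

0,0,1,3,2,0,0,3,2,3,2,0,3,2,1,3,3,3,3,3,2,1,3,3,3,2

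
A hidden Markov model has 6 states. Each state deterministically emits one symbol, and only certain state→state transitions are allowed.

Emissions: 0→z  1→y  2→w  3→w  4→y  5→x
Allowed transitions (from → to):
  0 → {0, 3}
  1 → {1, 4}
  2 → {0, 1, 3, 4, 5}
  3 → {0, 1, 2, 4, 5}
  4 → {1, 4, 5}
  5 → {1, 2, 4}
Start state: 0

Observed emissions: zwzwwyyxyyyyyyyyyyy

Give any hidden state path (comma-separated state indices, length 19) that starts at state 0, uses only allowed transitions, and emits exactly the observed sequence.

  t0 'z' -> {0}, take 0 (start)
  t1 'w' -> {2,3}, take 3 (0->3 ok)
  t2 'z' -> {0}, take 0 (3->0 ok)
  t3 'w' -> {2,3}, take 3 (0->3 ok)
  t4 'w' -> {2,3}, take 2 (3->2 ok)
  t5 'y' -> {1,4}, take 1 (2->1 ok)
  t6 'y' -> {1,4}, take 4 (1->4 ok)
  t7 'x' -> {5}, take 5 (4->5 ok)
  t8 'y' -> {1,4}, take 1 (5->1 ok)
  t9 'y' -> {1,4}, take 4 (1->4 ok)
  t10 'y' -> {1,4}, take 1 (4->1 ok)
  t11 'y' -> {1,4}, take 4 (1->4 ok)
  t12 'y' -> {1,4}, take 4 (4->4 ok)
  t13 'y' -> {1,4}, take 4 (4->4 ok)
  t14 'y' -> {1,4}, take 4 (4->4 ok)
  t15 'y' -> {1,4}, take 1 (4->1 ok)
  t16 'y' -> {1,4}, take 4 (1->4 ok)
  t17 'y' -> {1,4}, take 1 (4->1 ok)
  t18 'y' -> {1,4}, take 4 (1->4 ok)

0,3,0,3,2,1,4,5,1,4,1,4,4,4,4,1,4,1,4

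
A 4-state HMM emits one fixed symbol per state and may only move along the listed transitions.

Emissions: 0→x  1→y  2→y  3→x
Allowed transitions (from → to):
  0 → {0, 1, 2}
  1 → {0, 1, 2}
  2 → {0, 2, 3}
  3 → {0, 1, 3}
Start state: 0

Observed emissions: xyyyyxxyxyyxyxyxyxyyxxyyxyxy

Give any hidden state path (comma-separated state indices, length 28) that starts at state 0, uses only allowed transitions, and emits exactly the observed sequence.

0,1,2,2,2,0,0,2,0,2,2,0,2,0,1,0,2,0,1,2,3,3,1,2,0,2,3,1

  t0 'x' -> {0,3}, take 0 (start)
  t1 'y' -> {1,2}, take 1 (0->1 ok)
  t2 'y' -> {1,2}, take 2 (1->2 ok)
  t3 'y' -> {1,2}, take 2 (2->2 ok)
  t4 'y' -> {1,2}, take 2 (2->2 ok)
  t5 'x' -> {0,3}, take 0 (2->0 ok)
  t6 'x' -> {0,3}, take 0 (0->0 ok)
  t7 'y' -> {1,2}, take 2 (0->2 ok)
  t8 'x' -> {0,3}, take 0 (2->0 ok)
  t9 'y' -> {1,2}, take 2 (0->2 ok)
  t10 'y' -> {1,2}, take 2 (2->2 ok)
  t11 'x' -> {0,3}, take 0 (2->0 ok)
  t12 'y' -> {1,2}, take 2 (0->2 ok)
  t13 'x' -> {0,3}, take 0 (2->0 ok)
  t14 'y' -> {1,2}, take 1 (0->1 ok)
  t15 'x' -> {0,3}, take 0 (1->0 ok)
  t16 'y' -> {1,2}, take 2 (0->2 ok)
  t17 'x' -> {0,3}, take 0 (2->0 ok)
  t18 'y' -> {1,2}, take 1 (0->1 ok)
  t19 'y' -> {1,2}, take 2 (1->2 ok)
  t20 'x' -> {0,3}, take 3 (2->3 ok)
  t21 'x' -> {0,3}, take 3 (3->3 ok)
  t22 'y' -> {1,2}, take 1 (3->1 ok)
  t23 'y' -> {1,2}, take 2 (1->2 ok)
  t24 'x' -> {0,3}, take 0 (2->0 ok)
  t25 'y' -> {1,2}, take 2 (0->2 ok)
  t26 'x' -> {0,3}, take 3 (2->3 ok)
  t27 'y' -> {1,2}, take 1 (3->1 ok)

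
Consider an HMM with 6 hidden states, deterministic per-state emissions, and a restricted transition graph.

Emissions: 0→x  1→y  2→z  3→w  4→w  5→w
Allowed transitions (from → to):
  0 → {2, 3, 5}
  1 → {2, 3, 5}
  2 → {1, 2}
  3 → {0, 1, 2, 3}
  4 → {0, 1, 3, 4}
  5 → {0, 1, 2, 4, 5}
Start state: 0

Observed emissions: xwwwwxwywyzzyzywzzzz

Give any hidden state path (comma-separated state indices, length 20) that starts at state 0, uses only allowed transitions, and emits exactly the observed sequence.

0,5,5,4,4,0,3,1,5,1,2,2,1,2,1,3,2,2,2,2

  0: obs=x cand={0} pick 0 [start]
  1: obs=w cand={3,4,5} pick 5 [0->5 ok]
  2: obs=w cand={3,4,5} pick 5 [5->5 ok]
  3: obs=w cand={3,4,5} pick 4 [5->4 ok]
  4: obs=w cand={3,4,5} pick 4 [4->4 ok]
  5: obs=x cand={0} pick 0 [4->0 ok]
  6: obs=w cand={3,4,5} pick 3 [0->3 ok]
  7: obs=y cand={1} pick 1 [3->1 ok]
  8: obs=w cand={3,4,5} pick 5 [1->5 ok]
  9: obs=y cand={1} pick 1 [5->1 ok]
  10: obs=z cand={2} pick 2 [1->2 ok]
  11: obs=z cand={2} pick 2 [2->2 ok]
  12: obs=y cand={1} pick 1 [2->1 ok]
  13: obs=z cand={2} pick 2 [1->2 ok]
  14: obs=y cand={1} pick 1 [2->1 ok]
  15: obs=w cand={3,4,5} pick 3 [1->3 ok]
  16: obs=z cand={2} pick 2 [3->2 ok]
  17: obs=z cand={2} pick 2 [2->2 ok]
  18: obs=z cand={2} pick 2 [2->2 ok]
  19: obs=z cand={2} pick 2 [2->2 ok]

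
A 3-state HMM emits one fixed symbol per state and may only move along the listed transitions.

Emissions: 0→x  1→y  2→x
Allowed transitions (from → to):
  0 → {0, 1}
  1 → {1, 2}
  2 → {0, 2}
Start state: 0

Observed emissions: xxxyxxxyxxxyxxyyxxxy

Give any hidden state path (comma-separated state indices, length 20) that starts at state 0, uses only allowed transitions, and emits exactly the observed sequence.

0,0,0,1,2,2,0,1,2,0,0,1,2,0,1,1,2,2,0,1

  pos 0: x in {0,2}, choose 0; start
  pos 1: x in {0,2}, choose 0; 0->0 ok
  pos 2: x in {0,2}, choose 0; 0->0 ok
  pos 3: y in {1}, choose 1; 0->1 ok
  pos 4: x in {0,2}, choose 2; 1->2 ok
  pos 5: x in {0,2}, choose 2; 2->2 ok
  pos 6: x in {0,2}, choose 0; 2->0 ok
  pos 7: y in {1}, choose 1; 0->1 ok
  pos 8: x in {0,2}, choose 2; 1->2 ok
  pos 9: x in {0,2}, choose 0; 2->0 ok
  pos 10: x in {0,2}, choose 0; 0->0 ok
  pos 11: y in {1}, choose 1; 0->1 ok
  pos 12: x in {0,2}, choose 2; 1->2 ok
  pos 13: x in {0,2}, choose 0; 2->0 ok
  pos 14: y in {1}, choose 1; 0->1 ok
  pos 15: y in {1}, choose 1; 1->1 ok
  pos 16: x in {0,2}, choose 2; 1->2 ok
  pos 17: x in {0,2}, choose 2; 2->2 ok
  pos 18: x in {0,2}, choose 0; 2->0 ok
  pos 19: y in {1}, choose 1; 0->1 ok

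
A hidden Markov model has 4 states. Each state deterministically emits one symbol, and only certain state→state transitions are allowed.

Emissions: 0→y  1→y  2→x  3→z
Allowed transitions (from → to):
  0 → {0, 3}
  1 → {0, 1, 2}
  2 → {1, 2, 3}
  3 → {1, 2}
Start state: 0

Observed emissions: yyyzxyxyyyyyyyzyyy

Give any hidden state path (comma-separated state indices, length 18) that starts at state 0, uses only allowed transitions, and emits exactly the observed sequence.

0,0,0,3,2,1,2,1,1,1,1,1,0,0,3,1,0,0

  pos 0: y in {0,1}, choose 0; start
  pos 1: y in {0,1}, choose 0; 0->0 ok
  pos 2: y in {0,1}, choose 0; 0->0 ok
  pos 3: z in {3}, choose 3; 0->3 ok
  pos 4: x in {2}, choose 2; 3->2 ok
  pos 5: y in {0,1}, choose 1; 2->1 ok
  pos 6: x in {2}, choose 2; 1->2 ok
  pos 7: y in {0,1}, choose 1; 2->1 ok
  pos 8: y in {0,1}, choose 1; 1->1 ok
  pos 9: y in {0,1}, choose 1; 1->1 ok
  pos 10: y in {0,1}, choose 1; 1->1 ok
  pos 11: y in {0,1}, choose 1; 1->1 ok
  pos 12: y in {0,1}, choose 0; 1->0 ok
  pos 13: y in {0,1}, choose 0; 0->0 ok
  pos 14: z in {3}, choose 3; 0->3 ok
  pos 15: y in {0,1}, choose 1; 3->1 ok
  pos 16: y in {0,1}, choose 0; 1->0 ok
  pos 17: y in {0,1}, choose 0; 0->0 ok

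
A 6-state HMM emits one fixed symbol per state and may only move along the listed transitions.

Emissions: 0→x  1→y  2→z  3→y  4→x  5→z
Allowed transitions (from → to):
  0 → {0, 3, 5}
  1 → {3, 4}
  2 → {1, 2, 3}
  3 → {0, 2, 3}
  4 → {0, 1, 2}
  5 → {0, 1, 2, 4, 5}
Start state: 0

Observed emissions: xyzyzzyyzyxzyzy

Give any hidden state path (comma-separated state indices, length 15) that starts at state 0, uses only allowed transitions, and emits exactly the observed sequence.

  t0 'x' -> {0,4}, take 0 (start)
  t1 'y' -> {1,3}, take 3 (0->3 ok)
  t2 'z' -> {2,5}, take 2 (3->2 ok)
  t3 'y' -> {1,3}, take 3 (2->3 ok)
  t4 'z' -> {2,5}, take 2 (3->2 ok)
  t5 'z' -> {2,5}, take 2 (2->2 ok)
  t6 'y' -> {1,3}, take 1 (2->1 ok)
  t7 'y' -> {1,3}, take 3 (1->3 ok)
  t8 'z' -> {2,5}, take 2 (3->2 ok)
  t9 'y' -> {1,3}, take 1 (2->1 ok)
  t10 'x' -> {0,4}, take 4 (1->4 ok)
  t11 'z' -> {2,5}, take 2 (4->2 ok)
  t12 'y' -> {1,3}, take 3 (2->3 ok)
  t13 'z' -> {2,5}, take 2 (3->2 ok)
  t14 'y' -> {1,3}, take 1 (2->1 ok)

0,3,2,3,2,2,1,3,2,1,4,2,3,2,1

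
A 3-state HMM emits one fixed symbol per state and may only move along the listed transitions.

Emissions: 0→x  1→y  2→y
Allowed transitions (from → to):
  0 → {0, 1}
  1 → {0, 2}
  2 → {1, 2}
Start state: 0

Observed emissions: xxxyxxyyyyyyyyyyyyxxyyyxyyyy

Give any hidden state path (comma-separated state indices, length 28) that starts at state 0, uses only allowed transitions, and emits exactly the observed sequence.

  0: obs=x cand={0} pick 0 [start]
  1: obs=x cand={0} pick 0 [0->0 ok]
  2: obs=x cand={0} pick 0 [0->0 ok]
  3: obs=y cand={1,2} pick 1 [0->1 ok]
  4: obs=x cand={0} pick 0 [1->0 ok]
  5: obs=x cand={0} pick 0 [0->0 ok]
  6: obs=y cand={1,2} pick 1 [0->1 ok]
  7: obs=y cand={1,2} pick 2 [1->2 ok]
  8: obs=y cand={1,2} pick 1 [2->1 ok]
  9: obs=y cand={1,2} pick 2 [1->2 ok]
  10: obs=y cand={1,2} pick 1 [2->1 ok]
  11: obs=y cand={1,2} pick 2 [1->2 ok]
  12: obs=y cand={1,2} pick 2 [2->2 ok]
  13: obs=y cand={1,2} pick 2 [2->2 ok]
  14: obs=y cand={1,2} pick 2 [2->2 ok]
  15: obs=y cand={1,2} pick 1 [2->1 ok]
  16: obs=y cand={1,2} pick 2 [1->2 ok]
  17: obs=y cand={1,2} pick 1 [2->1 ok]
  18: obs=x cand={0} pick 0 [1->0 ok]
  19: obs=x cand={0} pick 0 [0->0 ok]
  20: obs=y cand={1,2} pick 1 [0->1 ok]
  21: obs=y cand={1,2} pick 2 [1->2 ok]
  22: obs=y cand={1,2} pick 1 [2->1 ok]
  23: obs=x cand={0} pick 0 [1->0 ok]
  24: obs=y cand={1,2} pick 1 [0->1 ok]
  25: obs=y cand={1,2} pick 2 [1->2 ok]
  26: obs=y cand={1,2} pick 2 [2->2 ok]
  27: obs=y cand={1,2} pick 2 [2->2 ok]

0,0,0,1,0,0,1,2,1,2,1,2,2,2,2,1,2,1,0,0,1,2,1,0,1,2,2,2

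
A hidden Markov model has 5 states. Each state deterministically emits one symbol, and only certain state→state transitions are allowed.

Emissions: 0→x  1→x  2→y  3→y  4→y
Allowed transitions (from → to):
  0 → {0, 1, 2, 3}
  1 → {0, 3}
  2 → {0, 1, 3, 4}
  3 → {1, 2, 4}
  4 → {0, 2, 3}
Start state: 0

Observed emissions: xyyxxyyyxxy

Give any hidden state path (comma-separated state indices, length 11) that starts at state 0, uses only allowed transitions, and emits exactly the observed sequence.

  [0] x  {0,1}  => 0  start
  [1] y  {2,3,4}  => 3  0->3 ok
  [2] y  {2,3,4}  => 2  3->2 ok
  [3] x  {0,1}  => 1  2->1 ok
  [4] x  {0,1}  => 0  1->0 ok
  [5] y  {2,3,4}  => 2  0->2 ok
  [6] y  {2,3,4}  => 4  2->4 ok
  [7] y  {2,3,4}  => 2  4->2 ok
  [8] x  {0,1}  => 1  2->1 ok
  [9] x  {0,1}  => 0  1->0 ok
  [10] y  {2,3,4}  => 2  0->2 ok

0,3,2,1,0,2,4,2,1,0,2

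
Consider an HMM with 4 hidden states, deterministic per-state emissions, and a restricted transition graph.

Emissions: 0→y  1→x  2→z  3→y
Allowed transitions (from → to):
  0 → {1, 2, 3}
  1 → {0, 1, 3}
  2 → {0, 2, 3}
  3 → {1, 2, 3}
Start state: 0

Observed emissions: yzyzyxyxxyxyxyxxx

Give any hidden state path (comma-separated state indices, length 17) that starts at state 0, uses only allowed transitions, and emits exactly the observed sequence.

  pos 0: y in {0,3}, choose 0; start
  pos 1: z in {2}, choose 2; 0->2 ok
  pos 2: y in {0,3}, choose 0; 2->0 ok
  pos 3: z in {2}, choose 2; 0->2 ok
  pos 4: y in {0,3}, choose 0; 2->0 ok
  pos 5: x in {1}, choose 1; 0->1 ok
  pos 6: y in {0,3}, choose 0; 1->0 ok
  pos 7: x in {1}, choose 1; 0->1 ok
  pos 8: x in {1}, choose 1; 1->1 ok
  pos 9: y in {0,3}, choose 0; 1->0 ok
  pos 10: x in {1}, choose 1; 0->1 ok
  pos 11: y in {0,3}, choose 3; 1->3 ok
  pos 12: x in {1}, choose 1; 3->1 ok
  pos 13: y in {0,3}, choose 0; 1->0 ok
  pos 14: x in {1}, choose 1; 0->1 ok
  pos 15: x in {1}, choose 1; 1->1 ok
  pos 16: x in {1}, choose 1; 1->1 ok

0,2,0,2,0,1,0,1,1,0,1,3,1,0,1,1,1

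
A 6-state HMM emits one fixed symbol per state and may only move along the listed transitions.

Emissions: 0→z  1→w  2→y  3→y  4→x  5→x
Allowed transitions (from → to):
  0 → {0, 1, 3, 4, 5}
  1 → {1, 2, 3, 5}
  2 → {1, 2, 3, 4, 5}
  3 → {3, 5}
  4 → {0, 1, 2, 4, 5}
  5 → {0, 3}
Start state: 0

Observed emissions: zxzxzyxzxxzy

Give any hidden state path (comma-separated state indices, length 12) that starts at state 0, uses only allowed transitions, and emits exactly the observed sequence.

  t0 'z' -> {0}, take 0 (start)
  t1 'x' -> {4,5}, take 5 (0->5 ok)
  t2 'z' -> {0}, take 0 (5->0 ok)
  t3 'x' -> {4,5}, take 5 (0->5 ok)
  t4 'z' -> {0}, take 0 (5->0 ok)
  t5 'y' -> {2,3}, take 3 (0->3 ok)
  t6 'x' -> {4,5}, take 5 (3->5 ok)
  t7 'z' -> {0}, take 0 (5->0 ok)
  t8 'x' -> {4,5}, take 4 (0->4 ok)
  t9 'x' -> {4,5}, take 5 (4->5 ok)
  t10 'z' -> {0}, take 0 (5->0 ok)
  t11 'y' -> {2,3}, take 3 (0->3 ok)

0,5,0,5,0,3,5,0,4,5,0,3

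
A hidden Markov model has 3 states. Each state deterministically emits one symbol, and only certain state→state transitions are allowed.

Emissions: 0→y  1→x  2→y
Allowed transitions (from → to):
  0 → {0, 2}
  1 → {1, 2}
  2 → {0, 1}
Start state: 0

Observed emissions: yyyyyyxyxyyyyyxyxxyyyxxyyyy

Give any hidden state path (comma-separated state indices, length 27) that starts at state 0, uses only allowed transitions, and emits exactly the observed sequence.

0,0,2,0,0,2,1,2,1,2,0,0,0,2,1,2,1,1,2,0,2,1,1,2,0,0,0

  [0] y  {0,2}  => 0  start
  [1] y  {0,2}  => 0  0->0 ok
  [2] y  {0,2}  => 2  0->2 ok
  [3] y  {0,2}  => 0  2->0 ok
  [4] y  {0,2}  => 0  0->0 ok
  [5] y  {0,2}  => 2  0->2 ok
  [6] x  {1}  => 1  2->1 ok
  [7] y  {0,2}  => 2  1->2 ok
  [8] x  {1}  => 1  2->1 ok
  [9] y  {0,2}  => 2  1->2 ok
  [10] y  {0,2}  => 0  2->0 ok
  [11] y  {0,2}  => 0  0->0 ok
  [12] y  {0,2}  => 0  0->0 ok
  [13] y  {0,2}  => 2  0->2 ok
  [14] x  {1}  => 1  2->1 ok
  [15] y  {0,2}  => 2  1->2 ok
  [16] x  {1}  => 1  2->1 ok
  [17] x  {1}  => 1  1->1 ok
  [18] y  {0,2}  => 2  1->2 ok
  [19] y  {0,2}  => 0  2->0 ok
  [20] y  {0,2}  => 2  0->2 ok
  [21] x  {1}  => 1  2->1 ok
  [22] x  {1}  => 1  1->1 ok
  [23] y  {0,2}  => 2  1->2 ok
  [24] y  {0,2}  => 0  2->0 ok
  [25] y  {0,2}  => 0  0->0 ok
  [26] y  {0,2}  => 0  0->0 ok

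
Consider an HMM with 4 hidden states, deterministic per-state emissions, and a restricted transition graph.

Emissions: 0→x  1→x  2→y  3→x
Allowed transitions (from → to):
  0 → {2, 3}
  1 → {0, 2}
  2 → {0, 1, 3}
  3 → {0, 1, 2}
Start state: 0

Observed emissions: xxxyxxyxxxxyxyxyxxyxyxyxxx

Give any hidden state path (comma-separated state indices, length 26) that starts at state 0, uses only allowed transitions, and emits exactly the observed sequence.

0,3,1,2,3,0,2,0,3,1,0,2,1,2,0,2,3,1,2,1,2,3,2,0,3,1

  0: obs=x cand={0,1,3} pick 0 [start]
  1: obs=x cand={0,1,3} pick 3 [0->3 ok]
  2: obs=x cand={0,1,3} pick 1 [3->1 ok]
  3: obs=y cand={2} pick 2 [1->2 ok]
  4: obs=x cand={0,1,3} pick 3 [2->3 ok]
  5: obs=x cand={0,1,3} pick 0 [3->0 ok]
  6: obs=y cand={2} pick 2 [0->2 ok]
  7: obs=x cand={0,1,3} pick 0 [2->0 ok]
  8: obs=x cand={0,1,3} pick 3 [0->3 ok]
  9: obs=x cand={0,1,3} pick 1 [3->1 ok]
  10: obs=x cand={0,1,3} pick 0 [1->0 ok]
  11: obs=y cand={2} pick 2 [0->2 ok]
  12: obs=x cand={0,1,3} pick 1 [2->1 ok]
  13: obs=y cand={2} pick 2 [1->2 ok]
  14: obs=x cand={0,1,3} pick 0 [2->0 ok]
  15: obs=y cand={2} pick 2 [0->2 ok]
  16: obs=x cand={0,1,3} pick 3 [2->3 ok]
  17: obs=x cand={0,1,3} pick 1 [3->1 ok]
  18: obs=y cand={2} pick 2 [1->2 ok]
  19: obs=x cand={0,1,3} pick 1 [2->1 ok]
  20: obs=y cand={2} pick 2 [1->2 ok]
  21: obs=x cand={0,1,3} pick 3 [2->3 ok]
  22: obs=y cand={2} pick 2 [3->2 ok]
  23: obs=x cand={0,1,3} pick 0 [2->0 ok]
  24: obs=x cand={0,1,3} pick 3 [0->3 ok]
  25: obs=x cand={0,1,3} pick 1 [3->1 ok]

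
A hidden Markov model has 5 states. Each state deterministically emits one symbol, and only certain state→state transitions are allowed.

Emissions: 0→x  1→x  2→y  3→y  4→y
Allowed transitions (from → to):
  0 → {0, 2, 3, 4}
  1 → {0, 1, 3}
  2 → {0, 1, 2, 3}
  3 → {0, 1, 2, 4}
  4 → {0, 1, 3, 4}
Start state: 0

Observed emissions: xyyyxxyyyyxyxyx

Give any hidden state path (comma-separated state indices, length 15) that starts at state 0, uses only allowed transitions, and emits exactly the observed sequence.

  pos 0: x in {0,1}, choose 0; start
  pos 1: y in {2,3,4}, choose 3; 0->3 ok
  pos 2: y in {2,3,4}, choose 4; 3->4 ok
  pos 3: y in {2,3,4}, choose 4; 4->4 ok
  pos 4: x in {0,1}, choose 1; 4->1 ok
  pos 5: x in {0,1}, choose 1; 1->1 ok
  pos 6: y in {2,3,4}, choose 3; 1->3 ok
  pos 7: y in {2,3,4}, choose 4; 3->4 ok
  pos 8: y in {2,3,4}, choose 4; 4->4 ok
  pos 9: y in {2,3,4}, choose 4; 4->4 ok
  pos 10: x in {0,1}, choose 1; 4->1 ok
  pos 11: y in {2,3,4}, choose 3; 1->3 ok
  pos 12: x in {0,1}, choose 0; 3->0 ok
  pos 13: y in {2,3,4}, choose 3; 0->3 ok
  pos 14: x in {0,1}, choose 0; 3->0 ok

0,3,4,4,1,1,3,4,4,4,1,3,0,3,0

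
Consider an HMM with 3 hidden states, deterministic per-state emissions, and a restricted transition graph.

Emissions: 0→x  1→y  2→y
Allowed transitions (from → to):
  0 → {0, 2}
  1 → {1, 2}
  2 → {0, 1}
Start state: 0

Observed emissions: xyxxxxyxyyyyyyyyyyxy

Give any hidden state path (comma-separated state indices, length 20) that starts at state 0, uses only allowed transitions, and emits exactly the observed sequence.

  [0] x  {0}  => 0  start
  [1] y  {1,2}  => 2  0->2 ok
  [2] x  {0}  => 0  2->0 ok
  [3] x  {0}  => 0  0->0 ok
  [4] x  {0}  => 0  0->0 ok
  [5] x  {0}  => 0  0->0 ok
  [6] y  {1,2}  => 2  0->2 ok
  [7] x  {0}  => 0  2->0 ok
  [8] y  {1,2}  => 2  0->2 ok
  [9] y  {1,2}  => 1  2->1 ok
  [10] y  {1,2}  => 1  1->1 ok
  [11] y  {1,2}  => 1  1->1 ok
  [12] y  {1,2}  => 1  1->1 ok
  [13] y  {1,2}  => 1  1->1 ok
  [14] y  {1,2}  => 1  1->1 ok
  [15] y  {1,2}  => 1  1->1 ok
  [16] y  {1,2}  => 1  1->1 ok
  [17] y  {1,2}  => 2  1->2 ok
  [18] x  {0}  => 0  2->0 ok
  [19] y  {1,2}  => 2  0->2 ok

0,2,0,0,0,0,2,0,2,1,1,1,1,1,1,1,1,2,0,2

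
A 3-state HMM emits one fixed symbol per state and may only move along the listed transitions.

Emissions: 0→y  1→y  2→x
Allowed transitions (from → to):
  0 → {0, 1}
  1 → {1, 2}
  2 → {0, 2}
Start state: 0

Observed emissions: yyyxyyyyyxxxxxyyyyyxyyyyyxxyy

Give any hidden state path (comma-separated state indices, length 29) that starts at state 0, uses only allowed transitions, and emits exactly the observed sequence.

0,1,1,2,0,1,1,1,1,2,2,2,2,2,0,0,0,0,1,2,0,0,0,1,1,2,2,0,1

  0: obs=y cand={0,1} pick 0 [start]
  1: obs=y cand={0,1} pick 1 [0->1 ok]
  2: obs=y cand={0,1} pick 1 [1->1 ok]
  3: obs=x cand={2} pick 2 [1->2 ok]
  4: obs=y cand={0,1} pick 0 [2->0 ok]
  5: obs=y cand={0,1} pick 1 [0->1 ok]
  6: obs=y cand={0,1} pick 1 [1->1 ok]
  7: obs=y cand={0,1} pick 1 [1->1 ok]
  8: obs=y cand={0,1} pick 1 [1->1 ok]
  9: obs=x cand={2} pick 2 [1->2 ok]
  10: obs=x cand={2} pick 2 [2->2 ok]
  11: obs=x cand={2} pick 2 [2->2 ok]
  12: obs=x cand={2} pick 2 [2->2 ok]
  13: obs=x cand={2} pick 2 [2->2 ok]
  14: obs=y cand={0,1} pick 0 [2->0 ok]
  15: obs=y cand={0,1} pick 0 [0->0 ok]
  16: obs=y cand={0,1} pick 0 [0->0 ok]
  17: obs=y cand={0,1} pick 0 [0->0 ok]
  18: obs=y cand={0,1} pick 1 [0->1 ok]
  19: obs=x cand={2} pick 2 [1->2 ok]
  20: obs=y cand={0,1} pick 0 [2->0 ok]
  21: obs=y cand={0,1} pick 0 [0->0 ok]
  22: obs=y cand={0,1} pick 0 [0->0 ok]
  23: obs=y cand={0,1} pick 1 [0->1 ok]
  24: obs=y cand={0,1} pick 1 [1->1 ok]
  25: obs=x cand={2} pick 2 [1->2 ok]
  26: obs=x cand={2} pick 2 [2->2 ok]
  27: obs=y cand={0,1} pick 0 [2->0 ok]
  28: obs=y cand={0,1} pick 1 [0->1 ok]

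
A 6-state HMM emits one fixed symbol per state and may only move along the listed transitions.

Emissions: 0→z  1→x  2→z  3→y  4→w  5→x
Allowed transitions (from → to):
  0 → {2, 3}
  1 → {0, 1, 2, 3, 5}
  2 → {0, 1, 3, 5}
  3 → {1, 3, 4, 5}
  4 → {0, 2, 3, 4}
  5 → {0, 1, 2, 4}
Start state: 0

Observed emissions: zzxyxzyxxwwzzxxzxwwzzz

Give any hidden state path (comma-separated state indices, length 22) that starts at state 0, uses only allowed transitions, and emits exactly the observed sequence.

  pos 0: z in {0,2}, choose 0; start
  pos 1: z in {0,2}, choose 2; 0->2 ok
  pos 2: x in {1,5}, choose 1; 2->1 ok
  pos 3: y in {3}, choose 3; 1->3 ok
  pos 4: x in {1,5}, choose 1; 3->1 ok
  pos 5: z in {0,2}, choose 0; 1->0 ok
  pos 6: y in {3}, choose 3; 0->3 ok
  pos 7: x in {1,5}, choose 1; 3->1 ok
  pos 8: x in {1,5}, choose 5; 1->5 ok
  pos 9: w in {4}, choose 4; 5->4 ok
  pos 10: w in {4}, choose 4; 4->4 ok
  pos 11: z in {0,2}, choose 0; 4->0 ok
  pos 12: z in {0,2}, choose 2; 0->2 ok
  pos 13: x in {1,5}, choose 1; 2->1 ok
  pos 14: x in {1,5}, choose 1; 1->1 ok
  pos 15: z in {0,2}, choose 2; 1->2 ok
  pos 16: x in {1,5}, choose 5; 2->5 ok
  pos 17: w in {4}, choose 4; 5->4 ok
  pos 18: w in {4}, choose 4; 4->4 ok
  pos 19: z in {0,2}, choose 2; 4->2 ok
  pos 20: z in {0,2}, choose 0; 2->0 ok
  pos 21: z in {0,2}, choose 2; 0->2 ok

0,2,1,3,1,0,3,1,5,4,4,0,2,1,1,2,5,4,4,2,0,2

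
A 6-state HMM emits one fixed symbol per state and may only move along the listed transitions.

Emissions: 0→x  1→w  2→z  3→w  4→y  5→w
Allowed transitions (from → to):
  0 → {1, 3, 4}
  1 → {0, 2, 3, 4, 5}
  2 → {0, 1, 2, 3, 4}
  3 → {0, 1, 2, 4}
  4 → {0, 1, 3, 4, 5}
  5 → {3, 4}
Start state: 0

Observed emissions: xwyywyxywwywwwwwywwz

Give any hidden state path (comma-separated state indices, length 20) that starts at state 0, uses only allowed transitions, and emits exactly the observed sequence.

0,3,4,4,1,4,0,4,1,5,4,3,1,3,1,3,4,3,1,2

  [0] x  {0}  => 0  start
  [1] w  {1,3,5}  => 3  0->3 ok
  [2] y  {4}  => 4  3->4 ok
  [3] y  {4}  => 4  4->4 ok
  [4] w  {1,3,5}  => 1  4->1 ok
  [5] y  {4}  => 4  1->4 ok
  [6] x  {0}  => 0  4->0 ok
  [7] y  {4}  => 4  0->4 ok
  [8] w  {1,3,5}  => 1  4->1 ok
  [9] w  {1,3,5}  => 5  1->5 ok
  [10] y  {4}  => 4  5->4 ok
  [11] w  {1,3,5}  => 3  4->3 ok
  [12] w  {1,3,5}  => 1  3->1 ok
  [13] w  {1,3,5}  => 3  1->3 ok
  [14] w  {1,3,5}  => 1  3->1 ok
  [15] w  {1,3,5}  => 3  1->3 ok
  [16] y  {4}  => 4  3->4 ok
  [17] w  {1,3,5}  => 3  4->3 ok
  [18] w  {1,3,5}  => 1  3->1 ok
  [19] z  {2}  => 2  1->2 ok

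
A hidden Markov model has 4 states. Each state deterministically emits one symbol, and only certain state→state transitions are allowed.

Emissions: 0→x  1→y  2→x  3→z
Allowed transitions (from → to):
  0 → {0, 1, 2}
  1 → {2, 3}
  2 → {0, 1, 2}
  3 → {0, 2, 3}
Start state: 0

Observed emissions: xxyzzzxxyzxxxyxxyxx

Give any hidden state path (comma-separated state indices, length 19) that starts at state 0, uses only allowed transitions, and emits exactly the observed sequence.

0,2,1,3,3,3,0,2,1,3,0,0,0,1,2,0,1,2,0

  0: obs=x cand={0,2} pick 0 [start]
  1: obs=x cand={0,2} pick 2 [0->2 ok]
  2: obs=y cand={1} pick 1 [2->1 ok]
  3: obs=z cand={3} pick 3 [1->3 ok]
  4: obs=z cand={3} pick 3 [3->3 ok]
  5: obs=z cand={3} pick 3 [3->3 ok]
  6: obs=x cand={0,2} pick 0 [3->0 ok]
  7: obs=x cand={0,2} pick 2 [0->2 ok]
  8: obs=y cand={1} pick 1 [2->1 ok]
  9: obs=z cand={3} pick 3 [1->3 ok]
  10: obs=x cand={0,2} pick 0 [3->0 ok]
  11: obs=x cand={0,2} pick 0 [0->0 ok]
  12: obs=x cand={0,2} pick 0 [0->0 ok]
  13: obs=y cand={1} pick 1 [0->1 ok]
  14: obs=x cand={0,2} pick 2 [1->2 ok]
  15: obs=x cand={0,2} pick 0 [2->0 ok]
  16: obs=y cand={1} pick 1 [0->1 ok]
  17: obs=x cand={0,2} pick 2 [1->2 ok]
  18: obs=x cand={0,2} pick 0 [2->0 ok]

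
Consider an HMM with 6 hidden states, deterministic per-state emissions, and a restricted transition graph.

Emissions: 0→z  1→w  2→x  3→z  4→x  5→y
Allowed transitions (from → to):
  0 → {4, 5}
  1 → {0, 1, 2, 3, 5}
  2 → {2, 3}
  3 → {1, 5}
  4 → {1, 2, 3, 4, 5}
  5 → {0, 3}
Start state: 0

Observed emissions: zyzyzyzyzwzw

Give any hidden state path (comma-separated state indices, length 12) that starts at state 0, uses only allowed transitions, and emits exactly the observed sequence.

  [0] z  {0,3}  => 0  start
  [1] y  {5}  => 5  0->5 ok
  [2] z  {0,3}  => 0  5->0 ok
  [3] y  {5}  => 5  0->5 ok
  [4] z  {0,3}  => 0  5->0 ok
  [5] y  {5}  => 5  0->5 ok
  [6] z  {0,3}  => 3  5->3 ok
  [7] y  {5}  => 5  3->5 ok
  [8] z  {0,3}  => 3  5->3 ok
  [9] w  {1}  => 1  3->1 ok
  [10] z  {0,3}  => 3  1->3 ok
  [11] w  {1}  => 1  3->1 ok

0,5,0,5,0,5,3,5,3,1,3,1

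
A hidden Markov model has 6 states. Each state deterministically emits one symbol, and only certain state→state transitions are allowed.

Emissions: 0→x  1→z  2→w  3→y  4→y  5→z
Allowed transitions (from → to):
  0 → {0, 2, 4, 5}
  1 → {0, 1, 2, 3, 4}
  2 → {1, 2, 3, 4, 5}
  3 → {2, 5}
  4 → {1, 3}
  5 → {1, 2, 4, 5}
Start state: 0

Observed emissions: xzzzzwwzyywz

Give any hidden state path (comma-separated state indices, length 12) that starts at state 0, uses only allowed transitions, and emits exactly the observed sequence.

0,5,5,5,5,2,2,1,4,3,2,1

  [0] x  {0}  => 0  start
  [1] z  {1,5}  => 5  0->5 ok
  [2] z  {1,5}  => 5  5->5 ok
  [3] z  {1,5}  => 5  5->5 ok
  [4] z  {1,5}  => 5  5->5 ok
  [5] w  {2}  => 2  5->2 ok
  [6] w  {2}  => 2  2->2 ok
  [7] z  {1,5}  => 1  2->1 ok
  [8] y  {3,4}  => 4  1->4 ok
  [9] y  {3,4}  => 3  4->3 ok
  [10] w  {2}  => 2  3->2 ok
  [11] z  {1,5}  => 1  2->1 ok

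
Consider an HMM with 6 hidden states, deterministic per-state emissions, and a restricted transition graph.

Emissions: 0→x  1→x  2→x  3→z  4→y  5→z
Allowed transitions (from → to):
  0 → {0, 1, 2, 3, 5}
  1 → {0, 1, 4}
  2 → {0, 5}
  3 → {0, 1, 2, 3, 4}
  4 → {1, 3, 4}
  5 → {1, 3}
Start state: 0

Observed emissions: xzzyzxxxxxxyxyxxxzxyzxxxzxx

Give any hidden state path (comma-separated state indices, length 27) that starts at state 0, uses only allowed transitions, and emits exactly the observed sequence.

  [0] x  {0,1,2}  => 0  start
  [1] z  {3,5}  => 5  0->5 ok
  [2] z  {3,5}  => 3  5->3 ok
  [3] y  {4}  => 4  3->4 ok
  [4] z  {3,5}  => 3  4->3 ok
  [5] x  {0,1,2}  => 1  3->1 ok
  [6] x  {0,1,2}  => 1  1->1 ok
  [7] x  {0,1,2}  => 0  1->0 ok
  [8] x  {0,1,2}  => 1  0->1 ok
  [9] x  {0,1,2}  => 1  1->1 ok
  [10] x  {0,1,2}  => 1  1->1 ok
  [11] y  {4}  => 4  1->4 ok
  [12] x  {0,1,2}  => 1  4->1 ok
  [13] y  {4}  => 4  1->4 ok
  [14] x  {0,1,2}  => 1  4->1 ok
  [15] x  {0,1,2}  => 0  1->0 ok
  [16] x  {0,1,2}  => 2  0->2 ok
  [17] z  {3,5}  => 5  2->5 ok
  [18] x  {0,1,2}  => 1  5->1 ok
  [19] y  {4}  => 4  1->4 ok
  [20] z  {3,5}  => 3  4->3 ok
  [21] x  {0,1,2}  => 2  3->2 ok
  [22] x  {0,1,2}  => 0  2->0 ok
  [23] x  {0,1,2}  => 2  0->2 ok
  [24] z  {3,5}  => 5  2->5 ok
  [25] x  {0,1,2}  => 1  5->1 ok
  [26] x  {0,1,2}  => 0  1->0 ok

0,5,3,4,3,1,1,0,1,1,1,4,1,4,1,0,2,5,1,4,3,2,0,2,5,1,0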